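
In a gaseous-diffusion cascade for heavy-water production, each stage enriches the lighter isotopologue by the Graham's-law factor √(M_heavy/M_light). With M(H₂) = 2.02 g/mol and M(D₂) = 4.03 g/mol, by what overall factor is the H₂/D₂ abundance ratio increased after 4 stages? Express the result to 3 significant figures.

Overall factor = α^4 with α = √(4.03/2.02), i.e. (4.03/2.02)^(4/2).
= 1.99505^2 = 3.98.

3.98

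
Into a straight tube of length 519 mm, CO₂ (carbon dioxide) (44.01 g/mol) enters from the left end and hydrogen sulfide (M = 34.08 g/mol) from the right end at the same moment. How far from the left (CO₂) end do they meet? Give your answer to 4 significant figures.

242.9 mm

In equal time, each gas travels a distance ∝ its rate ∝ 1/√M, so d_CO₂/d_H₂S = √(M_H₂S/M_CO₂) = √(34.08/44.01) = 0.8800.
With d_CO₂ + d_H₂S = 519 mm, d_H₂S = 519/(1 + 0.8800) = 276.1 mm.
d_CO₂ = 519 − 276.1 = 242.9 mm.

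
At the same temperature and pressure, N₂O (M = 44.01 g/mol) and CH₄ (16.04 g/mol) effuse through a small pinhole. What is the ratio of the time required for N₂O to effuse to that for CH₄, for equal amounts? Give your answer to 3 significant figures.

From Graham's law, t_N₂O/t_CH₄ = √(M_N₂O/M_CH₄) = √(44.01/16.04) = √2.744 = 1.66.

1.66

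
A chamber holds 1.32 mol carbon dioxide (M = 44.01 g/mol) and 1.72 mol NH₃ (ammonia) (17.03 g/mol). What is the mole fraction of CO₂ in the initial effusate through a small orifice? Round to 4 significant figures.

0.3231

Each component's effusion rate ∝ (its partial pressure)·(1/√M) ∝ n_i/√M_i.
Mole fraction of CO₂ in the effusate = (n_CO₂/√M_CO₂) / (n_CO₂/√M_CO₂ + n_NH₃/√M_NH₃)
= (1.32/√44.01) / (1.32/√44.01 + 1.72/√17.03) = 0.1990/(0.1990 + 0.4168) = 0.3231.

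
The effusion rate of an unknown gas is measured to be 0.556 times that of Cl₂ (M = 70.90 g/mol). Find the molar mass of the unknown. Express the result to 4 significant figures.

Using Graham's law: rate_X/rate_Cl₂ = √(M_Cl₂/M_X).
0.556 = √(70.90/M_X)
M_X = 70.90 / 0.556² = 70.90 / 0.3091 = 229.3 g/mol

229.3 g/mol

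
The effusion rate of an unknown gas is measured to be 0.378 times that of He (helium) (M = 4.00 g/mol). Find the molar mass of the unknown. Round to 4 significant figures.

Using Graham's law: rate_X/rate_He = √(M_He/M_X).
0.378 = √(4.00/M_X)
M_X = 4.00 / 0.378² = 4.00 / 0.1429 = 27.99 g/mol

27.99 g/mol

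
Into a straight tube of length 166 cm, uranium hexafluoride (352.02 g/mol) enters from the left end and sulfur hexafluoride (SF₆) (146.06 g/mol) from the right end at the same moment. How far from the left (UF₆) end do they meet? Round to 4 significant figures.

Graham's law gives d_UF₆/d_SF₆ = rate_UF₆/rate_SF₆ = √(M_SF₆/M_UF₆) = √(146.06/352.02) = 0.6441.
With d_UF₆ + d_SF₆ = 166 cm, d_SF₆ = 166/(1 + 0.6441) = 101.0 cm.
d_UF₆ = 166 − 101.0 = 65.04 cm.

65.04 cm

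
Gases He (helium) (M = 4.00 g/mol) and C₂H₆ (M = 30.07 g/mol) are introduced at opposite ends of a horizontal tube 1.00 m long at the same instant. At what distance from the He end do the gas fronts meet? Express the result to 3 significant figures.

In equal time, each gas travels a distance ∝ its rate ∝ 1/√M, so d_He/d_C₂H₆ = √(M_C₂H₆/M_He) = √(30.07/4.00) = 2.742.
With d_He + d_C₂H₆ = 1.00 m, d_C₂H₆ = 1.00/(1 + 2.742) = 0.2673 m.
d_He = 1.00 − 0.2673 = 0.733 m.

0.733 m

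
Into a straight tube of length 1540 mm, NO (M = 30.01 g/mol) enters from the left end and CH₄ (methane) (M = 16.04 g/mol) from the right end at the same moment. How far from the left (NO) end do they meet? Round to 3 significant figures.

650 mm

The fronts meet when d_NO + d_CH₄ = L with d_NO/d_CH₄ = √(M_CH₄/M_NO) (Graham's law). Here √(M_CH₄/M_NO) = √(16.04/30.01) = 0.7311.
With d_NO + d_CH₄ = 1540 mm, d_CH₄ = 1540/(1 + 0.7311) = 889.6 mm.
d_NO = 1540 − 889.6 = 650 mm.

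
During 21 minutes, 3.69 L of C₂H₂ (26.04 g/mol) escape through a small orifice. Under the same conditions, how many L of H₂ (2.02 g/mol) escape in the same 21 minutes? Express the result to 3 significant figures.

Graham's law gives rate_H₂/rate_C₂H₂ = √(M_C₂H₂/M_H₂) = √(26.04/2.02) = √12.89 = 3.590.
So the volume for H₂ is 3.69 × 3.590 = 13.2 L.

13.2 L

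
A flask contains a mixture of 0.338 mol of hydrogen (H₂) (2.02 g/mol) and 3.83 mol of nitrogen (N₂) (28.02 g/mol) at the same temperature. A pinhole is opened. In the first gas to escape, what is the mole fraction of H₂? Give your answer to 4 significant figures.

Rate_i ∝ x_i/√M_i (Graham's law weighted by mole fraction), so the effusate composition follows n_i/√M_i.
x_H₂(eff) = (n_H₂/√M_H₂) / (n_H₂/√M_H₂ + n_N₂/√M_N₂)
= (0.338/√2.02) / (0.338/√2.02 + 3.83/√28.02) = 0.2378/(0.2378 + 0.7235) = 0.2474.

0.2474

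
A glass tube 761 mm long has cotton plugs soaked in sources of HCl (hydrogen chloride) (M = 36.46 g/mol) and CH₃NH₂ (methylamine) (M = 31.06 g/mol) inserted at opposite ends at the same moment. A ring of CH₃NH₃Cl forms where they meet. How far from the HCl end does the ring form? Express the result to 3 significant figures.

365 mm

The fronts meet when d_HCl + d_CH₃NH₂ = L with d_HCl/d_CH₃NH₂ = √(M_CH₃NH₂/M_HCl) (Graham's law). Here √(M_CH₃NH₂/M_HCl) = √(31.06/36.46) = 0.9230.
With d_HCl + d_CH₃NH₂ = 761 mm, d_CH₃NH₂ = 761/(1 + 0.9230) = 395.7 mm.
d_HCl = 761 − 395.7 = 365 mm.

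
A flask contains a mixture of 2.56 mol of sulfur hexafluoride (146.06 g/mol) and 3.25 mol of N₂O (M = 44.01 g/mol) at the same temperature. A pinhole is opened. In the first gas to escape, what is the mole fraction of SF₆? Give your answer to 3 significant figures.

0.302

Rate_i ∝ x_i/√M_i (Graham's law weighted by mole fraction), so the effusate composition follows n_i/√M_i.
x_SF₆(eff) = (n_SF₆/√M_SF₆) / (n_SF₆/√M_SF₆ + n_N₂O/√M_N₂O)
= (2.56/√146.06) / (2.56/√146.06 + 3.25/√44.01) = 0.2118/(0.2118 + 0.4899) = 0.302.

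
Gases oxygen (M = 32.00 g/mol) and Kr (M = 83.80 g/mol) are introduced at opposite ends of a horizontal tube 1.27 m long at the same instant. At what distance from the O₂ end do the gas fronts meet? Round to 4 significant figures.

0.7849 m

In equal time, each gas travels a distance ∝ its rate ∝ 1/√M, so d_O₂/d_Kr = √(M_Kr/M_O₂) = √(83.80/32.00) = 1.618.
With d_O₂ + d_Kr = 1.27 m, d_Kr = 1.27/(1 + 1.618) = 0.4851 m.
d_O₂ = 1.27 − 0.4851 = 0.7849 m.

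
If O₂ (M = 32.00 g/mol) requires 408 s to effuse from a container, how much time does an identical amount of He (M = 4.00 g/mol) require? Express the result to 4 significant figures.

144.2 s

Since effusion rate ∝ 1/√M, t_He/t_O₂ = √(M_He/M_O₂) = √(4.00/32.00) = √0.1250 = 0.3536.
So the time for He is 408 × 0.3536 = 144.2 s.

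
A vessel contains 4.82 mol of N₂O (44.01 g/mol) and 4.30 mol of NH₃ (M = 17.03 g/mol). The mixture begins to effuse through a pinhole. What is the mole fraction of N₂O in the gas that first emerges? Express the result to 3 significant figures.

The effusion rate of species i is ∝ p_i/√M_i ∝ n_i/√M_i.
Mole fraction of N₂O in the effusate = (n_N₂O/√M_N₂O) / (n_N₂O/√M_N₂O + n_NH₃/√M_NH₃)
= (4.82/√44.01) / (4.82/√44.01 + 4.30/√17.03) = 0.7266/(0.7266 + 1.042) = 0.411.

0.411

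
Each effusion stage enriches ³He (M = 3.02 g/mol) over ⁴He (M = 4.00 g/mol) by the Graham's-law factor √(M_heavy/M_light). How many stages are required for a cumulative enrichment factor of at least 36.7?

With α = √(4.00/3.02) per stage, ln α = ½ ln(1.32450) = 0.1405.
Need α^N ≥ 36.7 ⇒ N ≥ ln(36.7) / ln α = 3.603 / 0.1405 = 25.64.
Minimum whole number of stages: N = 26.

26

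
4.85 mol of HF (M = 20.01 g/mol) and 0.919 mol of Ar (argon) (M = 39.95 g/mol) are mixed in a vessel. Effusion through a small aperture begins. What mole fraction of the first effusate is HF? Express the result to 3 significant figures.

0.882

Each component's effusion rate ∝ (its partial pressure)·(1/√M) ∝ n_i/√M_i.
Mole fraction of HF in the effusate = (n_HF/√M_HF) / (n_HF/√M_HF + n_Ar/√M_Ar)
= (4.85/√20.01) / (4.85/√20.01 + 0.919/√39.95) = 1.084/(1.084 + 0.1454) = 0.882.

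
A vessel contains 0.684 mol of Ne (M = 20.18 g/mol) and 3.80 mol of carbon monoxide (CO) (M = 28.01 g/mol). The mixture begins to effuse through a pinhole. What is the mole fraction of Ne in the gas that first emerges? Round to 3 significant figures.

Rate_i ∝ x_i/√M_i (Graham's law weighted by mole fraction), so the effusate composition follows n_i/√M_i.
Mole fraction of Ne in the effusate = (n_Ne/√M_Ne) / (n_Ne/√M_Ne + n_CO/√M_CO)
= (0.684/√20.18) / (0.684/√20.18 + 3.80/√28.01) = 0.1523/(0.1523 + 0.7180) = 0.175.

0.175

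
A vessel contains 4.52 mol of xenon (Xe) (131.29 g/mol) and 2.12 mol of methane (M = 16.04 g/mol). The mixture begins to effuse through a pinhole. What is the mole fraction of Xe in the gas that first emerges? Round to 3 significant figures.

Effusion rate of each component ∝ n_i/√M_i (partial pressure × 1/√M).
x_Xe(eff) = (n_Xe/√M_Xe) / (n_Xe/√M_Xe + n_CH₄/√M_CH₄)
= (4.52/√131.29) / (4.52/√131.29 + 2.12/√16.04) = 0.3945/(0.3945 + 0.5293) = 0.427.

0.427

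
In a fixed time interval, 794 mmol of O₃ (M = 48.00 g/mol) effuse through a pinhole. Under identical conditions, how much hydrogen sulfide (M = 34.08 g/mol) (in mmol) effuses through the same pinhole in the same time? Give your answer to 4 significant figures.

942.3 mmol

By Graham's law, rate_H₂S/rate_O₃ = √(M_O₃/M_H₂S) = √(48.00/34.08) = √1.408 = 1.187.
So the amount for H₂S is 794 × 1.187 = 942.3 mmol.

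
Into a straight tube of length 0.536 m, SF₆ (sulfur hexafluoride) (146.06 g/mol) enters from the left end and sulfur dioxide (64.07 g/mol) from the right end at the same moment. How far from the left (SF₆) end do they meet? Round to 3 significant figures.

0.214 m

Distances travelled in equal time are proportional to diffusion rates, so d_SF₆/d_SO₂ = √(M_SO₂/M_SF₆) = √(64.07/146.06) = 0.6623.
With d_SF₆ + d_SO₂ = 0.536 m, d_SO₂ = 0.536/(1 + 0.6623) = 0.3224 m.
d_SF₆ = 0.536 − 0.3224 = 0.214 m.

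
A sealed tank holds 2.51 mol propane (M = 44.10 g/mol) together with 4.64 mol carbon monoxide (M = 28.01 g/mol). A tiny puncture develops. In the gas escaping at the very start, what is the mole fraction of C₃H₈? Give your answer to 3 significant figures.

0.301

Each component's effusion rate ∝ (its partial pressure)·(1/√M) ∝ n_i/√M_i.
So x_C₃H₈ in the escaping gas = (n_C₃H₈/√M_C₃H₈) / Σ(n_i/√M_i)
= (2.51/√44.10) / (2.51/√44.10 + 4.64/√28.01) = 0.3780/(0.3780 + 0.8767) = 0.301.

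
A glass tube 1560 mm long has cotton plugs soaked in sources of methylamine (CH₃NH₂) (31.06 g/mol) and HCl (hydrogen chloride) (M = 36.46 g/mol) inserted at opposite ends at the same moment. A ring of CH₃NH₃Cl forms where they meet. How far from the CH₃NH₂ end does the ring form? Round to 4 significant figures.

Distances travelled in equal time are proportional to diffusion rates, so d_CH₃NH₂/d_HCl = √(M_HCl/M_CH₃NH₂) = √(36.46/31.06) = 1.083.
With d_CH₃NH₂ + d_HCl = 1560 mm, d_HCl = 1560/(1 + 1.083) = 748.8 mm.
d_CH₃NH₂ = 1560 − 748.8 = 811.2 mm.

811.2 mm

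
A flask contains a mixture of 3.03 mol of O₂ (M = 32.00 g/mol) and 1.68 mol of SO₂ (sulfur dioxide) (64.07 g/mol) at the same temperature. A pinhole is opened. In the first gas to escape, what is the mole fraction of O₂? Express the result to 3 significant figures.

0.718

Rate_i ∝ x_i/√M_i (Graham's law weighted by mole fraction), so the effusate composition follows n_i/√M_i.
So x_O₂ in the escaping gas = (n_O₂/√M_O₂) / Σ(n_i/√M_i)
= (3.03/√32.00) / (3.03/√32.00 + 1.68/√64.07) = 0.5356/(0.5356 + 0.2099) = 0.718.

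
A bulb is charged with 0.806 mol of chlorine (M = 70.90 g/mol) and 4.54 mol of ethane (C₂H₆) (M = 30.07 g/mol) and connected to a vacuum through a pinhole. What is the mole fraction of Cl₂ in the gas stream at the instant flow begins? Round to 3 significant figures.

0.104

The effusion rate of species i is ∝ p_i/√M_i ∝ n_i/√M_i.
x_Cl₂(eff) = (n_Cl₂/√M_Cl₂) / (n_Cl₂/√M_Cl₂ + n_C₂H₆/√M_C₂H₆)
= (0.806/√70.90) / (0.806/√70.90 + 4.54/√30.07) = 0.09572/(0.09572 + 0.8279) = 0.104.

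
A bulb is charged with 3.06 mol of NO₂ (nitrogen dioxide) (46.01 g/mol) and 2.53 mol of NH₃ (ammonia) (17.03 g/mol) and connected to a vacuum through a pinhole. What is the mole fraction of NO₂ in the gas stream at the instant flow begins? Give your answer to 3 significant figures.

Each component's effusion rate ∝ (its partial pressure)·(1/√M) ∝ n_i/√M_i.
So x_NO₂ in the escaping gas = (n_NO₂/√M_NO₂) / Σ(n_i/√M_i)
= (3.06/√46.01) / (3.06/√46.01 + 2.53/√17.03) = 0.4511/(0.4511 + 0.6131) = 0.424.

0.424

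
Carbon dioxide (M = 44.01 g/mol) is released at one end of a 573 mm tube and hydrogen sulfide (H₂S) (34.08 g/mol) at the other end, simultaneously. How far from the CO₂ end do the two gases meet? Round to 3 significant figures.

Distances travelled in equal time are proportional to diffusion rates, so d_CO₂/d_H₂S = √(M_H₂S/M_CO₂) = √(34.08/44.01) = 0.8800.
With d_CO₂ + d_H₂S = 573 mm, d_H₂S = 573/(1 + 0.8800) = 304.8 mm.
d_CO₂ = 573 − 304.8 = 268 mm.

268 mm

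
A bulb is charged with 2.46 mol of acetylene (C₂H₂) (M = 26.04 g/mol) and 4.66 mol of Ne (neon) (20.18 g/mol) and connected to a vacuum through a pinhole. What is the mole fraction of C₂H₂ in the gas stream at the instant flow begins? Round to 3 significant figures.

0.317

The effusion rate of species i is ∝ p_i/√M_i ∝ n_i/√M_i.
x_C₂H₂(eff) = (n_C₂H₂/√M_C₂H₂) / (n_C₂H₂/√M_C₂H₂ + n_Ne/√M_Ne)
= (2.46/√26.04) / (2.46/√26.04 + 4.66/√20.18) = 0.4821/(0.4821 + 1.037) = 0.317.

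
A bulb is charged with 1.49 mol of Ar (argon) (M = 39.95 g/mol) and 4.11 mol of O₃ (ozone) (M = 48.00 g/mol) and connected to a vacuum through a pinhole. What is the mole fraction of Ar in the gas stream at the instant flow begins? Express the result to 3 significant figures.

Rate_i ∝ x_i/√M_i (Graham's law weighted by mole fraction), so the effusate composition follows n_i/√M_i.
Mole fraction of Ar in the effusate = (n_Ar/√M_Ar) / (n_Ar/√M_Ar + n_O₃/√M_O₃)
= (1.49/√39.95) / (1.49/√39.95 + 4.11/√48.00) = 0.2357/(0.2357 + 0.5932) = 0.284.

0.284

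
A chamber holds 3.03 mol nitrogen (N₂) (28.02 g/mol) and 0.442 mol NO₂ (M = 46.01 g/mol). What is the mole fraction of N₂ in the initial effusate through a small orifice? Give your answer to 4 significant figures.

0.8978

Effusion rate of each component ∝ n_i/√M_i (partial pressure × 1/√M).
x_N₂(eff) = (n_N₂/√M_N₂) / (n_N₂/√M_N₂ + n_NO₂/√M_NO₂)
= (3.03/√28.02) / (3.03/√28.02 + 0.442/√46.01) = 0.5724/(0.5724 + 0.06516) = 0.8978.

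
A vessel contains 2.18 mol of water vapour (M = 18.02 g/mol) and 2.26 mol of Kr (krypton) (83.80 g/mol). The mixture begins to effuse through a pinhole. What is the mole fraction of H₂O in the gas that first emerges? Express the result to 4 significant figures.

0.6753

The effusion rate of species i is ∝ p_i/√M_i ∝ n_i/√M_i.
x_H₂O(eff) = (n_H₂O/√M_H₂O) / (n_H₂O/√M_H₂O + n_Kr/√M_Kr)
= (2.18/√18.02) / (2.18/√18.02 + 2.26/√83.80) = 0.5135/(0.5135 + 0.2469) = 0.6753.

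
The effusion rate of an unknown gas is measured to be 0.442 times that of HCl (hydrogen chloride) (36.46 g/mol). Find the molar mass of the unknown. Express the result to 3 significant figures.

187 g/mol

By Graham's law, rate_X/rate_HCl = √(M_HCl/M_X).
0.442 = √(36.46/M_X)
M_X = 36.46 / 0.442² = 36.46 / 0.1954 = 187 g/mol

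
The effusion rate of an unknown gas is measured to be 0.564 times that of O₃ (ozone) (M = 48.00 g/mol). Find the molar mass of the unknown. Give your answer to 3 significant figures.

Graham's law gives rate_X/rate_O₃ = √(M_O₃/M_X).
0.564 = √(48.00/M_X)
M_X = 48.00 / 0.564² = 48.00 / 0.3181 = 151 g/mol

151 g/mol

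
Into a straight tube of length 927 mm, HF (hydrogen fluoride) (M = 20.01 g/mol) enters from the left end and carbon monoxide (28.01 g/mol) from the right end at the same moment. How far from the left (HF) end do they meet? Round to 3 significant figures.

502 mm

In equal time, each gas travels a distance ∝ its rate ∝ 1/√M, so d_HF/d_CO = √(M_CO/M_HF) = √(28.01/20.01) = 1.183.
With d_HF + d_CO = 927 mm, d_CO = 927/(1 + 1.183) = 424.6 mm.
d_HF = 927 − 424.6 = 502 mm.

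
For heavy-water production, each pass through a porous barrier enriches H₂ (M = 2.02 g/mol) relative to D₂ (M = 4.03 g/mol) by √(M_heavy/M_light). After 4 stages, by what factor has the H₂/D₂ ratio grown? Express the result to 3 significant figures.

3.98

Overall factor = α^4 with α = √(4.03/2.02), i.e. (4.03/2.02)^(4/2).
= 1.99505^2 = 3.98.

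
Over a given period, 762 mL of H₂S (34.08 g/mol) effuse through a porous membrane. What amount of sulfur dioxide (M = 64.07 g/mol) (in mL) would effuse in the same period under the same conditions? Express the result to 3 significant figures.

Since effusion rate ∝ 1/√M, rate_SO₂/rate_H₂S = √(M_H₂S/M_SO₂) = √(34.08/64.07) = √0.5319 = 0.7293.
So the volume for SO₂ is 762 × 0.7293 = 556 mL.

556 mL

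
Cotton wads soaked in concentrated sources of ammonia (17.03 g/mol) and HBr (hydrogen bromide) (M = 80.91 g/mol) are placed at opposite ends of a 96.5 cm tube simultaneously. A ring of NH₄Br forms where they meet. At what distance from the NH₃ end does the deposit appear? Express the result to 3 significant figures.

The fronts meet when d_NH₃ + d_HBr = L with d_NH₃/d_HBr = √(M_HBr/M_NH₃) (Graham's law). Here √(M_HBr/M_NH₃) = √(80.91/17.03) = 2.180.
With d_NH₃ + d_HBr = 96.5 cm, d_HBr = 96.5/(1 + 2.180) = 30.35 cm.
d_NH₃ = 96.5 − 30.35 = 66.2 cm.

66.2 cm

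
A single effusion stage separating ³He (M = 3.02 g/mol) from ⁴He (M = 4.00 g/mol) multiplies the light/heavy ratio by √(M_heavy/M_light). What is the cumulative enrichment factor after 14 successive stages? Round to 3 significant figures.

Overall factor = α^14 with α = √(4.00/3.02), i.e. (4.00/3.02)^(14/2).
= 1.32450^7 = 7.15.

7.15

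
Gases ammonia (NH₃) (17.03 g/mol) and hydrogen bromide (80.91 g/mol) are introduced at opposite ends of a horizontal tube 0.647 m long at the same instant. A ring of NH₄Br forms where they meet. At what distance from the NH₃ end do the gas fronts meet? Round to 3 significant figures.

0.444 m

Graham's law gives d_NH₃/d_HBr = rate_NH₃/rate_HBr = √(M_HBr/M_NH₃) = √(80.91/17.03) = 2.180.
With d_NH₃ + d_HBr = 0.647 m, d_HBr = 0.647/(1 + 2.180) = 0.2035 m.
d_NH₃ = 0.647 − 0.2035 = 0.444 m.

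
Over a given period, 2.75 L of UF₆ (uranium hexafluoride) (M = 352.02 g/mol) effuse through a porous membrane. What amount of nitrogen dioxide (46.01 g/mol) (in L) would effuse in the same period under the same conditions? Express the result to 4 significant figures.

7.607 L

Graham's law gives rate_NO₂/rate_UF₆ = √(M_UF₆/M_NO₂) = √(352.02/46.01) = √7.651 = 2.766.
So the volume for NO₂ is 2.75 × 2.766 = 7.607 L.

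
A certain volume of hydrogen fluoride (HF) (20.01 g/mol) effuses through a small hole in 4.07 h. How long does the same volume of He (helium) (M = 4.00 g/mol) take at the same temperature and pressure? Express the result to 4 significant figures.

1.820 h

From Graham's law, t_He/t_HF = √(M_He/M_HF) = √(4.00/20.01) = √0.1999 = 0.4471.
So the time for He is 4.07 × 0.4471 = 1.820 h.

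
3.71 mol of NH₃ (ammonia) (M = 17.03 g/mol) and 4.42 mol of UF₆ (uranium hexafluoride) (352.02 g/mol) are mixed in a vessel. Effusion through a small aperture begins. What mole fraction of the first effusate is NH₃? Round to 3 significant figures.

Effusion rate of each component ∝ n_i/√M_i (partial pressure × 1/√M).
So x_NH₃ in the escaping gas = (n_NH₃/√M_NH₃) / Σ(n_i/√M_i)
= (3.71/√17.03) / (3.71/√17.03 + 4.42/√352.02) = 0.8990/(0.8990 + 0.2356) = 0.792.

0.792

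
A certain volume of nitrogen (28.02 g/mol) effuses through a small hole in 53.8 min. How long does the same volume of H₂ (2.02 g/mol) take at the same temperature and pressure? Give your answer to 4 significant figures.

14.45 min

Since effusion rate ∝ 1/√M, t_H₂/t_N₂ = √(M_H₂/M_N₂) = √(2.02/28.02) = √0.07209 = 0.2685.
So the time for H₂ is 53.8 × 0.2685 = 14.45 min.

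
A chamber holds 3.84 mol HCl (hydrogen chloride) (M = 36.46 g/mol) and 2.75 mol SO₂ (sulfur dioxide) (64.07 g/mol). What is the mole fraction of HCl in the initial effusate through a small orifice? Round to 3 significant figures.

0.649

The effusion rate of species i is ∝ p_i/√M_i ∝ n_i/√M_i.
x_HCl(eff) = (n_HCl/√M_HCl) / (n_HCl/√M_HCl + n_SO₂/√M_SO₂)
= (3.84/√36.46) / (3.84/√36.46 + 2.75/√64.07) = 0.6359/(0.6359 + 0.3436) = 0.649.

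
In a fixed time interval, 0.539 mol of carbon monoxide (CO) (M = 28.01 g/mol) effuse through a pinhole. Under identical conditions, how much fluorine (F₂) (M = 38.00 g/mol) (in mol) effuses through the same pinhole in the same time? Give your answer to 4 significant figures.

Since effusion rate ∝ 1/√M, rate_F₂/rate_CO = √(M_CO/M_F₂) = √(28.01/38.00) = √0.7371 = 0.8585.
So the amount for F₂ is 0.539 × 0.8585 = 0.4628 mol.

0.4628 mol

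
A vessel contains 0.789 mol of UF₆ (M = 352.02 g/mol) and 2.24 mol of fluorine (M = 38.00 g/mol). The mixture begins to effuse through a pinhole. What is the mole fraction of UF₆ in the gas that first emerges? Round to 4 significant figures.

Each component's effusion rate ∝ (its partial pressure)·(1/√M) ∝ n_i/√M_i.
Mole fraction of UF₆ in the effusate = (n_UF₆/√M_UF₆) / (n_UF₆/√M_UF₆ + n_F₂/√M_F₂)
= (0.789/√352.02) / (0.789/√352.02 + 2.24/√38.00) = 0.04205/(0.04205 + 0.3634) = 0.1037.

0.1037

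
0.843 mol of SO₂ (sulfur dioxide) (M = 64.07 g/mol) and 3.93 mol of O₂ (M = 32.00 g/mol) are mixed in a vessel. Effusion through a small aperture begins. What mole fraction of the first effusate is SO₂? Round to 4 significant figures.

Effusion rate of each component ∝ n_i/√M_i (partial pressure × 1/√M).
x_SO₂(eff) = (n_SO₂/√M_SO₂) / (n_SO₂/√M_SO₂ + n_O₂/√M_O₂)
= (0.843/√64.07) / (0.843/√64.07 + 3.93/√32.00) = 0.1053/(0.1053 + 0.6947) = 0.1316.

0.1316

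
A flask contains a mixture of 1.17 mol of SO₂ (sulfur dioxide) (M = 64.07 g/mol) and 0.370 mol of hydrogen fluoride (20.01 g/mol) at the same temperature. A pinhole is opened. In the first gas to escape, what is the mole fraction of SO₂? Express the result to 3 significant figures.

0.639

Effusion rate of each component ∝ n_i/√M_i (partial pressure × 1/√M).
x_SO₂(eff) = (n_SO₂/√M_SO₂) / (n_SO₂/√M_SO₂ + n_HF/√M_HF)
= (1.17/√64.07) / (1.17/√64.07 + 0.370/√20.01) = 0.1462/(0.1462 + 0.08271) = 0.639.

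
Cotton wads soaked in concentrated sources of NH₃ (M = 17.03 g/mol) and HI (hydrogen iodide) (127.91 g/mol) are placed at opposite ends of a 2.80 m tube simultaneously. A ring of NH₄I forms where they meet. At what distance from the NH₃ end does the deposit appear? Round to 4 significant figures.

2.051 m

Graham's law gives d_NH₃/d_HI = rate_NH₃/rate_HI = √(M_HI/M_NH₃) = √(127.91/17.03) = 2.741.
With d_NH₃ + d_HI = 2.80 m, d_HI = 2.80/(1 + 2.741) = 0.7485 m.
d_NH₃ = 2.80 − 0.7485 = 2.051 m.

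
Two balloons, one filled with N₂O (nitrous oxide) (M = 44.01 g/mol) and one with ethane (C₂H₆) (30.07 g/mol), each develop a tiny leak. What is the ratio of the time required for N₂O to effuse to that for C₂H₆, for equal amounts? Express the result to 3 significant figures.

Using Graham's law: t_N₂O/t_C₂H₆ = √(M_N₂O/M_C₂H₆) = √(44.01/30.07) = √1.464 = 1.21.

1.21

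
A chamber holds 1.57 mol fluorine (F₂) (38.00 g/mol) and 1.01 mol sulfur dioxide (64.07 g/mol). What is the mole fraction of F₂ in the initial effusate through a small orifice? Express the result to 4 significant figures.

0.6687

Effusion rate of each component ∝ n_i/√M_i (partial pressure × 1/√M).
So x_F₂ in the escaping gas = (n_F₂/√M_F₂) / Σ(n_i/√M_i)
= (1.57/√38.00) / (1.57/√38.00 + 1.01/√64.07) = 0.2547/(0.2547 + 0.1262) = 0.6687.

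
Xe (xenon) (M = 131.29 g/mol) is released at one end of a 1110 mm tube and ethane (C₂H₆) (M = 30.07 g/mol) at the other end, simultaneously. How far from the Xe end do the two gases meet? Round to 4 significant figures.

Graham's law gives d_Xe/d_C₂H₆ = rate_Xe/rate_C₂H₆ = √(M_C₂H₆/M_Xe) = √(30.07/131.29) = 0.4786.
With d_Xe + d_C₂H₆ = 1110 mm, d_C₂H₆ = 1110/(1 + 0.4786) = 750.7 mm.
d_Xe = 1110 − 750.7 = 359.3 mm.

359.3 mm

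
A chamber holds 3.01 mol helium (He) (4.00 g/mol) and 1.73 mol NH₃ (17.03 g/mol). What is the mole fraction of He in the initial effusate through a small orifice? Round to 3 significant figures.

Rate_i ∝ x_i/√M_i (Graham's law weighted by mole fraction), so the effusate composition follows n_i/√M_i.
x_He(eff) = (n_He/√M_He) / (n_He/√M_He + n_NH₃/√M_NH₃)
= (3.01/√4.00) / (3.01/√4.00 + 1.73/√17.03) = 1.505/(1.505 + 0.4192) = 0.782.

0.782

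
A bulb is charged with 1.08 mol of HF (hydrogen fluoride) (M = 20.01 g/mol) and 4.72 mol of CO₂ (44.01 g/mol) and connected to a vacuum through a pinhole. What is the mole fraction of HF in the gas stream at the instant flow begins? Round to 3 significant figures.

Each component's effusion rate ∝ (its partial pressure)·(1/√M) ∝ n_i/√M_i.
Mole fraction of HF in the effusate = (n_HF/√M_HF) / (n_HF/√M_HF + n_CO₂/√M_CO₂)
= (1.08/√20.01) / (1.08/√20.01 + 4.72/√44.01) = 0.2414/(0.2414 + 0.7115) = 0.253.

0.253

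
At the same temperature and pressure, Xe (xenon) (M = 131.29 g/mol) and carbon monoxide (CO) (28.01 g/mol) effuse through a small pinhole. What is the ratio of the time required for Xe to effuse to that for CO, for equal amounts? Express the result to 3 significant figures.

Graham's law gives t_Xe/t_CO = √(M_Xe/M_CO) = √(131.29/28.01) = √4.687 = 2.17.

2.17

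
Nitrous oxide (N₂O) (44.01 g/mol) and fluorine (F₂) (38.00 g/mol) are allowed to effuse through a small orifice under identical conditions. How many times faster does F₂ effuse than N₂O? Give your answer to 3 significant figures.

Using Graham's law: rate_F₂/rate_N₂O = √(M_N₂O/M_F₂) = √(44.01/38.00) = √1.158 = 1.08.

1.08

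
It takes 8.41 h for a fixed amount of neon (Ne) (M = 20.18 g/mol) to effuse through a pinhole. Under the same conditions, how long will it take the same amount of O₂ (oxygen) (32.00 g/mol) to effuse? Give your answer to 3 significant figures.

10.6 h

Graham's law gives t_O₂/t_Ne = √(M_O₂/M_Ne) = √(32.00/20.18) = √1.586 = 1.259.
So the time for O₂ is 8.41 × 1.259 = 10.6 h.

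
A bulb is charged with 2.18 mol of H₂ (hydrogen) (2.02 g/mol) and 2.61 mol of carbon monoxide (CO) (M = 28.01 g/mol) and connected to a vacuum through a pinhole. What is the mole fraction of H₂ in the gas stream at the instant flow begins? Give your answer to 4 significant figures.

0.7567

Each component's effusion rate ∝ (its partial pressure)·(1/√M) ∝ n_i/√M_i.
Mole fraction of H₂ in the effusate = (n_H₂/√M_H₂) / (n_H₂/√M_H₂ + n_CO/√M_CO)
= (2.18/√2.02) / (2.18/√2.02 + 2.61/√28.01) = 1.534/(1.534 + 0.4932) = 0.7567.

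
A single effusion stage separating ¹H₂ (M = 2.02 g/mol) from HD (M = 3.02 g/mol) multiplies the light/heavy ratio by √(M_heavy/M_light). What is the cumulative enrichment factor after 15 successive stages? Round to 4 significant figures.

20.41

The single-stage factor is √(M_heavy/M_light), so 15 stages give [√(3.02/2.02)]^15 = (3.02/2.02)^(15/2).
= 1.49505^(15/2) = 20.41.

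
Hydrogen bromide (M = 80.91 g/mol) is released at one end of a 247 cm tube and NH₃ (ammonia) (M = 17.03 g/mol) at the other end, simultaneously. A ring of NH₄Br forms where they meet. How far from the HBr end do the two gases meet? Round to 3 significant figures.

77.7 cm

The fronts meet when d_HBr + d_NH₃ = L with d_HBr/d_NH₃ = √(M_NH₃/M_HBr) (Graham's law). Here √(M_NH₃/M_HBr) = √(17.03/80.91) = 0.4588.
With d_HBr + d_NH₃ = 247 cm, d_NH₃ = 247/(1 + 0.4588) = 169.3 cm.
d_HBr = 247 − 169.3 = 77.7 cm.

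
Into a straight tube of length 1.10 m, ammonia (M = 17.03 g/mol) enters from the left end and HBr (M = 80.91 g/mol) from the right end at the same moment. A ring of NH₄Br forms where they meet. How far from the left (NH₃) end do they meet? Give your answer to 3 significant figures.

The fronts meet when d_NH₃ + d_HBr = L with d_NH₃/d_HBr = √(M_HBr/M_NH₃) (Graham's law). Here √(M_HBr/M_NH₃) = √(80.91/17.03) = 2.180.
With d_NH₃ + d_HBr = 1.10 m, d_HBr = 1.10/(1 + 2.180) = 0.3459 m.
d_NH₃ = 1.10 − 0.3459 = 0.754 m.

0.754 m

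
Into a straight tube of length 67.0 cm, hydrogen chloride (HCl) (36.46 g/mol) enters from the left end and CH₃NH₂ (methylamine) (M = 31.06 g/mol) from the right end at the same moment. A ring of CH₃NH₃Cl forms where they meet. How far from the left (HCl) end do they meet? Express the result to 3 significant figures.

32.2 cm

The fronts meet when d_HCl + d_CH₃NH₂ = L with d_HCl/d_CH₃NH₂ = √(M_CH₃NH₂/M_HCl) (Graham's law). Here √(M_CH₃NH₂/M_HCl) = √(31.06/36.46) = 0.9230.
With d_HCl + d_CH₃NH₂ = 67.0 cm, d_CH₃NH₂ = 67.0/(1 + 0.9230) = 34.84 cm.
d_HCl = 67.0 − 34.84 = 32.2 cm.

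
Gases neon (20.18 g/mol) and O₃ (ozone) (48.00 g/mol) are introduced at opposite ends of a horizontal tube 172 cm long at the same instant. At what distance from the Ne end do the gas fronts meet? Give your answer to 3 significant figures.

In equal time, each gas travels a distance ∝ its rate ∝ 1/√M, so d_Ne/d_O₃ = √(M_O₃/M_Ne) = √(48.00/20.18) = 1.542.
With d_Ne + d_O₃ = 172 cm, d_O₃ = 172/(1 + 1.542) = 67.66 cm.
d_Ne = 172 − 67.66 = 104 cm.

104 cm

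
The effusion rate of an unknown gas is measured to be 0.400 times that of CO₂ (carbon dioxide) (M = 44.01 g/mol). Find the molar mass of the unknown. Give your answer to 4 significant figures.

Using Graham's law: rate_X/rate_CO₂ = √(M_CO₂/M_X).
0.400 = √(44.01/M_X)
M_X = 44.01 / 0.400² = 44.01 / 0.1600 = 275.1 g/mol

275.1 g/mol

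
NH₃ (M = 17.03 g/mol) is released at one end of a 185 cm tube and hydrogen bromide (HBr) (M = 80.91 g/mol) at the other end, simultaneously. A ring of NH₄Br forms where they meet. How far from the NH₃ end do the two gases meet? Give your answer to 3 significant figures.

Distances travelled in equal time are proportional to diffusion rates, so d_NH₃/d_HBr = √(M_HBr/M_NH₃) = √(80.91/17.03) = 2.180.
With d_NH₃ + d_HBr = 185 cm, d_HBr = 185/(1 + 2.180) = 58.18 cm.
d_NH₃ = 185 − 58.18 = 127 cm.

127 cm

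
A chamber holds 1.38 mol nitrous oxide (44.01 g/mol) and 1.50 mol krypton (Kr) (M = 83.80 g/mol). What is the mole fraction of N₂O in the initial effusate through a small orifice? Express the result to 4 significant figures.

0.5594

Each component's effusion rate ∝ (its partial pressure)·(1/√M) ∝ n_i/√M_i.
Mole fraction of N₂O in the effusate = (n_N₂O/√M_N₂O) / (n_N₂O/√M_N₂O + n_Kr/√M_Kr)
= (1.38/√44.01) / (1.38/√44.01 + 1.50/√83.80) = 0.2080/(0.2080 + 0.1639) = 0.5594.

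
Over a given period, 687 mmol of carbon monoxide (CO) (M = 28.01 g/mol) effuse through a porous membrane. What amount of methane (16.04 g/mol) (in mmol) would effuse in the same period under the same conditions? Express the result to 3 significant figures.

From Graham's law, rate_CH₄/rate_CO = √(M_CO/M_CH₄) = √(28.01/16.04) = √1.746 = 1.321.
So the amount for CH₄ is 687 × 1.321 = 908 mmol.

908 mmol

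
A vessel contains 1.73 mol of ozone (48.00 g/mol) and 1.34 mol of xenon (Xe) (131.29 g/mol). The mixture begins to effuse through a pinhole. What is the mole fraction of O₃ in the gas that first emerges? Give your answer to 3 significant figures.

0.681

Rate_i ∝ x_i/√M_i (Graham's law weighted by mole fraction), so the effusate composition follows n_i/√M_i.
So x_O₃ in the escaping gas = (n_O₃/√M_O₃) / Σ(n_i/√M_i)
= (1.73/√48.00) / (1.73/√48.00 + 1.34/√131.29) = 0.2497/(0.2497 + 0.1169) = 0.681.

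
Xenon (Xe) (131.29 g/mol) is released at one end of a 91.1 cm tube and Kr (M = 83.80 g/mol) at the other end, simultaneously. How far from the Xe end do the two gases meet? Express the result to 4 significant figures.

The fronts meet when d_Xe + d_Kr = L with d_Xe/d_Kr = √(M_Kr/M_Xe) (Graham's law). Here √(M_Kr/M_Xe) = √(83.80/131.29) = 0.7989.
With d_Xe + d_Kr = 91.1 cm, d_Kr = 91.1/(1 + 0.7989) = 50.64 cm.
d_Xe = 91.1 − 50.64 = 40.46 cm.

40.46 cm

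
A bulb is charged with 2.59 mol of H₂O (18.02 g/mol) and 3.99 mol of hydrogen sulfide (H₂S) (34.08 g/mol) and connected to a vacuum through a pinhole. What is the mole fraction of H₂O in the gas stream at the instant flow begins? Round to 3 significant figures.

0.472

The effusion rate of species i is ∝ p_i/√M_i ∝ n_i/√M_i.
So x_H₂O in the escaping gas = (n_H₂O/√M_H₂O) / Σ(n_i/√M_i)
= (2.59/√18.02) / (2.59/√18.02 + 3.99/√34.08) = 0.6101/(0.6101 + 0.6835) = 0.472.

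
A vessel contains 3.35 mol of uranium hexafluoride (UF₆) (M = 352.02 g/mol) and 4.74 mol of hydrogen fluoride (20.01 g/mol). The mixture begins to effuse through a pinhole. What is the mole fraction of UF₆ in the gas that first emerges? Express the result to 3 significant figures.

Effusion rate of each component ∝ n_i/√M_i (partial pressure × 1/√M).
So x_UF₆ in the escaping gas = (n_UF₆/√M_UF₆) / Σ(n_i/√M_i)
= (3.35/√352.02) / (3.35/√352.02 + 4.74/√20.01) = 0.1786/(0.1786 + 1.060) = 0.144.

0.144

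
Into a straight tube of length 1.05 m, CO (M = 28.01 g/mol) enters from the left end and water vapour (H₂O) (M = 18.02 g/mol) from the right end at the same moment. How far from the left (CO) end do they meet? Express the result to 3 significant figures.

0.467 m

Graham's law gives d_CO/d_H₂O = rate_CO/rate_H₂O = √(M_H₂O/M_CO) = √(18.02/28.01) = 0.8021.
With d_CO + d_H₂O = 1.05 m, d_H₂O = 1.05/(1 + 0.8021) = 0.5827 m.
d_CO = 1.05 − 0.5827 = 0.467 m.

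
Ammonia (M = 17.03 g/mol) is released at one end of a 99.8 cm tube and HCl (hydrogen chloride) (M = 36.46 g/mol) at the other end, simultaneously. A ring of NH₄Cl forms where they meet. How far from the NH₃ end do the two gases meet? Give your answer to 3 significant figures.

59.3 cm

Distances travelled in equal time are proportional to diffusion rates, so d_NH₃/d_HCl = √(M_HCl/M_NH₃) = √(36.46/17.03) = 1.463.
With d_NH₃ + d_HCl = 99.8 cm, d_HCl = 99.8/(1 + 1.463) = 40.52 cm.
d_NH₃ = 99.8 − 40.52 = 59.3 cm.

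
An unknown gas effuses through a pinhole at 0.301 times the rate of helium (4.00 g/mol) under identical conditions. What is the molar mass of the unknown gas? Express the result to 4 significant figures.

44.15 g/mol

Since effusion rate ∝ 1/√M, rate_X/rate_He = √(M_He/M_X).
0.301 = √(4.00/M_X)
M_X = 4.00 / 0.301² = 4.00 / 0.09060 = 44.15 g/mol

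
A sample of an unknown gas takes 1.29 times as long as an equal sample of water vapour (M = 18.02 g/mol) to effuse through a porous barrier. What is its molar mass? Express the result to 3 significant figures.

30.0 g/mol

By Graham's law, t_X/t_H₂O = √(M_X/M_H₂O).
1.29 = √(M_X/18.02)
M_X = 18.02 × 1.29² = 18.02 × 1.664 = 30.0 g/mol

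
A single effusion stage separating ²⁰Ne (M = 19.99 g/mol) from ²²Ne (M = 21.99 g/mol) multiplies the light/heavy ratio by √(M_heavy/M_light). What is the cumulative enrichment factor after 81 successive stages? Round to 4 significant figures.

After 81 stages the ratio has grown by (√(21.99/19.99))^81 = (21.99/19.99)^(81/2).
= 1.10005^(81/2) = 47.56.

47.56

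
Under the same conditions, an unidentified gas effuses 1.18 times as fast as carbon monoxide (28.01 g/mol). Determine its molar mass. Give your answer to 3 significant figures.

Using Graham's law: rate_X/rate_CO = √(M_CO/M_X).
1.18 = √(28.01/M_X)
M_X = 28.01 / 1.18² = 28.01 / 1.392 = 20.1 g/mol

20.1 g/mol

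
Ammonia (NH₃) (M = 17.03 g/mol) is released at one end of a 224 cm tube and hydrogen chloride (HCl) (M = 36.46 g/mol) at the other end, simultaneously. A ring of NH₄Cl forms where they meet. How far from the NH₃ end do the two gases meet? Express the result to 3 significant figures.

133 cm

Graham's law gives d_NH₃/d_HCl = rate_NH₃/rate_HCl = √(M_HCl/M_NH₃) = √(36.46/17.03) = 1.463.
With d_NH₃ + d_HCl = 224 cm, d_HCl = 224/(1 + 1.463) = 90.94 cm.
d_NH₃ = 224 − 90.94 = 133 cm.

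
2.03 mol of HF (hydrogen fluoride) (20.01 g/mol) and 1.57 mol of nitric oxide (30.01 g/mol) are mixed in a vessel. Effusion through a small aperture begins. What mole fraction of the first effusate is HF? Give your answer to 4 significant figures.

0.6129

Rate_i ∝ x_i/√M_i (Graham's law weighted by mole fraction), so the effusate composition follows n_i/√M_i.
So x_HF in the escaping gas = (n_HF/√M_HF) / Σ(n_i/√M_i)
= (2.03/√20.01) / (2.03/√20.01 + 1.57/√30.01) = 0.4538/(0.4538 + 0.2866) = 0.6129.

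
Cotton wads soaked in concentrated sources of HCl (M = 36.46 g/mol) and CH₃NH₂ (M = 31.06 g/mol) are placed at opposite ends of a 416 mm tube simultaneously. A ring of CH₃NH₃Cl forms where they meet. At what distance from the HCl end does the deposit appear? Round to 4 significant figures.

199.7 mm

The fronts meet when d_HCl + d_CH₃NH₂ = L with d_HCl/d_CH₃NH₂ = √(M_CH₃NH₂/M_HCl) (Graham's law). Here √(M_CH₃NH₂/M_HCl) = √(31.06/36.46) = 0.9230.
With d_HCl + d_CH₃NH₂ = 416 mm, d_CH₃NH₂ = 416/(1 + 0.9230) = 216.3 mm.
d_HCl = 416 − 216.3 = 199.7 mm.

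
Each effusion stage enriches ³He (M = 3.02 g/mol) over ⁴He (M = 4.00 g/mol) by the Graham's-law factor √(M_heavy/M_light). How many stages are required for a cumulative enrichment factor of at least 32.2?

Per stage α = (4.00/3.02)^(1/2) = 1.32450^0.5, giving ln α = 0.1405.
Need α^N ≥ 32.2 ⇒ N ≥ ln(32.2) / ln α = 3.472 / 0.1405 = 24.71.
So at least 25 stages are needed.

25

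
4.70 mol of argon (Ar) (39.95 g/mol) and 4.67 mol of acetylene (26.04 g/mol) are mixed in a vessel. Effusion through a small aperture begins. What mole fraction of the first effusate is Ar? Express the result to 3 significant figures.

0.448

Rate_i ∝ x_i/√M_i (Graham's law weighted by mole fraction), so the effusate composition follows n_i/√M_i.
x_Ar(eff) = (n_Ar/√M_Ar) / (n_Ar/√M_Ar + n_C₂H₂/√M_C₂H₂)
= (4.70/√39.95) / (4.70/√39.95 + 4.67/√26.04) = 0.7436/(0.7436 + 0.9152) = 0.448.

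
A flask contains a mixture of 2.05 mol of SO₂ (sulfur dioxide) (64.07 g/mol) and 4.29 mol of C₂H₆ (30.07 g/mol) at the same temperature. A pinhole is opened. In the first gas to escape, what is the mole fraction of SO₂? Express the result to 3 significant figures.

Effusion rate of each component ∝ n_i/√M_i (partial pressure × 1/√M).
So x_SO₂ in the escaping gas = (n_SO₂/√M_SO₂) / Σ(n_i/√M_i)
= (2.05/√64.07) / (2.05/√64.07 + 4.29/√30.07) = 0.2561/(0.2561 + 0.7823) = 0.247.

0.247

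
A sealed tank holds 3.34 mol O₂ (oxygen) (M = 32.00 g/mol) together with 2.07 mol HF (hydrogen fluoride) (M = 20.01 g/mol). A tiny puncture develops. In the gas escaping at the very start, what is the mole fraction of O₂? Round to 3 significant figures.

0.561

Effusion rate of each component ∝ n_i/√M_i (partial pressure × 1/√M).
So x_O₂ in the escaping gas = (n_O₂/√M_O₂) / Σ(n_i/√M_i)
= (3.34/√32.00) / (3.34/√32.00 + 2.07/√20.01) = 0.5904/(0.5904 + 0.4628) = 0.561.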